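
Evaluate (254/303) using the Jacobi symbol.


Compute (254/303) via quadratic reciprocity:
  pull out 2: (2/303) = +1  (since 303 mod 8 = 7)
  reciprocity: (127/303) -> -(303/127)
  reduce: (49/127)
  reciprocity: (49/127) -> +(127/49)
  reduce: (29/49)
  reciprocity: (29/49) -> +(49/29)
  reduce: (20/29)
  pull out 2: (2/29) = -1  (since 29 mod 8 = 5)
  pull out 2: (2/29) = -1  (since 29 mod 8 = 5)
  reciprocity: (5/29) -> +(29/5)
  reduce: (4/5)
  pull out 2: (2/5) = -1  (since 5 mod 8 = 5)
  pull out 2: (2/5) = -1  (since 5 mod 8 = 5)
  (1/5) = 1
Product of signs = -1

-1


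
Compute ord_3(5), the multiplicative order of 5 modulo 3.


We want ord_3(5), the smallest k >= 1 with 5^k = 1 mod 3.
n = 3 = 3, phi(3) = 2; the order divides phi(n).
Divisors of 2: 1, 2
Repeated squaring mod 3: 5^1 = 2, 5^2 = 1
Test divisors in increasing order:
  k=1: 5^1 = 2 mod 3
  k=2: 5^2 = 1 mod 3  <- first divisor giving 1
Order = 2

2


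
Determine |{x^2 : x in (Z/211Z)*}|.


For prime p, the number of non-zero quadratic residues is (p-1)/2.
= (211-1)/2
= 105

105


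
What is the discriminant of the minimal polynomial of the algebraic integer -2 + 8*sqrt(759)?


The element -2 + 8*sqrt(759) has minimal polynomial:
x^2 + 4*x - 48572
Discriminant = (4)^2 - 4*(-48572)
= 16 + 194288
= 194304

194304


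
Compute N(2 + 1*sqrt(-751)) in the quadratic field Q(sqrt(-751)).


N(a + b*sqrt(d)) = a^2 - d*b^2
= (2)^2 - (-751)*(1)^2
= 4 + 751
= 755

755


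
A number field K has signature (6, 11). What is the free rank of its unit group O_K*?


By Dirichlet's unit theorem:
rank = r1 + r2 - 1
= 6 + 11 - 1
= 16

16


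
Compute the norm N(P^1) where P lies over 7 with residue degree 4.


N(P^a) = p^(a*f)
= 7^(1*4)
= 7^4
= 2401

2401


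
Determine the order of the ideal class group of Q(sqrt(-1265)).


K = Q(sqrt(-1265)). d mod 4 = 3, so D = disc(K) = 4d = -5060
h(K) equals the number of primitive reduced positive-definite forms (a, b, c) = a*x^2 + b*x*y + c*y^2 with b^2 - 4ac = D,
where reduced means |b| <= a <= c, with b >= 0 whenever |b| = a or a = c, and primitive means gcd(a, b, c) = 1.
Reduced forces 3a^2 <= |D| = 5060, so 1 <= a <= 41; b must have the parity of D, and c = (b^2 - D)/(4a) must be an integer >= a.
Enumerate a = 1..41, b in [-a, a]:
  a=1: (1, 0, 1265)  [1]
  a=2: (2, 2, 633)  [1]
  a=3: (3, -2, 422), (3, 2, 422)  [2]
  a=4: none
  a=5: (5, 0, 253)  [1]
  a=6: (6, -2, 211), (6, 2, 211)  [2]
  a=7: (7, -6, 182), (7, 6, 182)  [2]
  a=8: none
  a=9: (9, -4, 141), (9, 4, 141)  [2]
  a=10: (10, 10, 129)  [1]
  a=11: (11, 0, 115)  [1]
  a=12: none
  a=13: (13, -6, 98), (13, 6, 98)  [2]
  a=14: (14, -6, 91), (14, 6, 91)  [2]
  a=15: (15, -10, 86), (15, 10, 86)  [2]
  a=16..17: none
  a=18: (18, -14, 73), (18, 14, 73)  [2]
  a=19..20: none
  a=21: (21, -20, 65), (21, -8, 61), (21, 8, 61), (21, 20, 65)  [4]
  a=22: (22, 22, 63)  [1]
  a=23: (23, 0, 55)  [1]
  a=24..25: none
  a=26: (26, -6, 49), (26, 6, 49)  [2]
  a=27: (27, -4, 47), (27, 4, 47)  [2]
  a=28..29: none
  a=30: (30, -10, 43), (30, 10, 43)  [2]
  a=31..32: none
  a=33: (33, -22, 42), (33, 22, 42)  [2]
  a=34: none
  a=35: (35, -20, 39), (35, 20, 39)  [2]
  a=36: none
  a=37: (37, -34, 42), (37, 34, 42)  [2]
  a=38: none
  a=39: (39, 32, 39)  [1]
  a=40..41: none
Total reduced forms: 1 + 1 + 2 + 1 + 2 + 2 + 2 + 1 + 1 + 2 + 2 + 2 + 2 + 4 + 1 + 1 + 2 + 2 + 2 + 2 + 2 + 2 + 1 = 40
h = 40

40


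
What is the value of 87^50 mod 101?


p = 101 is prime and the exponent is (p-1)/2 = 50, so by Euler's criterion 87^50 = (87/101) = +1 or -1 mod 101.
Compute by square-and-multiply:
  50 = 32 + 16 + 2 (binary 110010)
  Repeated squaring mod 101: 87^1 = 87, 87^2 = 95, 87^4 = 36, 87^8 = 84, 87^16 = 87, 87^32 = 95
  87^50 = 87^32 * 87^16 * 87^2 = 95 * 87 * 95 mod 101
    95 * 87 = 8265 = 84 mod 101
    84 * 95 = 7980 = 1 mod 101
  87^50 = 1 mod 101
Result 1: 87 is a quadratic residue mod 101.
87^50 mod 101 = 1

1


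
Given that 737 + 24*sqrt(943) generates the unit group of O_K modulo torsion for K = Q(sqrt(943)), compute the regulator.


epsilon = 737 + 24*sqrt(943)
= 1473.9993
R = ln(1473.9993)
= 7.2957

7.2957


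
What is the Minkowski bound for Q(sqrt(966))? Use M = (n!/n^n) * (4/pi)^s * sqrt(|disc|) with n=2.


d = 966, d mod 4 = 2, so disc(K) = 4d = 3864; |disc(K)| = 3864
Real quadratic field, so n = 2, s = r2 = 0, r1 = 2
M = (n!/n^n) * (4/pi)^s * sqrt(|disc(K)|) = (2!/2^2) * (4/pi)^0 * sqrt(3864)
= 0.5 * 1.000000 * 62.161081
= 31.0805

31.0805


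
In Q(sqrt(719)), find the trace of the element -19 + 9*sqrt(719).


Tr(a + b*sqrt(d)) = (a + b*sqrt(d)) + (a - b*sqrt(d)) = 2a
= 2 * (-19)
= -38

-38


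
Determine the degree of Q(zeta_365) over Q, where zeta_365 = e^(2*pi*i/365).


The degree equals Euler's totient phi(365).
365 = 5 * 73
phi(365) = 288

288


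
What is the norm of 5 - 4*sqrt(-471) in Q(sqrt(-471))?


N(a + b*sqrt(d)) = a^2 - d*b^2
= (5)^2 - (-471)*(-4)^2
= 25 + 7536
= 7561

7561


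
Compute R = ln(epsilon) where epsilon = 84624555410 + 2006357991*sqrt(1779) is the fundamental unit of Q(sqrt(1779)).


epsilon = 84624555410 + 2006357991*sqrt(1779)
= 1.6925e+11
R = ln(1.6925e+11)
= 25.8546

25.8546


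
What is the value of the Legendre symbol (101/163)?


p = 163 is prime, so compute (101/163) with the reciprocity algorithm (Jacobi-symbol steps: pull out 2s via (2/n), flip via reciprocity, reduce):
  reciprocity: (101/163) -> +(163/101)
  reduce: (62/101)
  pull out 2: (2/101) = -1  (since 101 mod 8 = 5)
  reciprocity: (31/101) -> +(101/31)
  reduce: (8/31)
  pull out 2: (2/31) = +1  (since 31 mod 8 = 7)
  pull out 2: (2/31) = +1  (since 31 mod 8 = 7)
  pull out 2: (2/31) = +1  (since 31 mod 8 = 7)
  (1/31) = 1
Product of signs = -1
(101/163) = -1

-1


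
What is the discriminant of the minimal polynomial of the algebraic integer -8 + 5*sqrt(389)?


The element -8 + 5*sqrt(389) has minimal polynomial:
x^2 + 16*x - 9661
Discriminant = (16)^2 - 4*(-9661)
= 256 + 38644
= 38900

38900


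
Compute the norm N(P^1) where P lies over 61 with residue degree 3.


N(P^a) = p^(a*f)
= 61^(1*3)
= 61^3
= 226981

226981


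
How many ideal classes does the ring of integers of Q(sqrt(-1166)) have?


K = Q(sqrt(-1166)). d mod 4 = 2, so D = disc(K) = 4d = -4664
h(K) equals the number of primitive reduced positive-definite forms (a, b, c) = a*x^2 + b*x*y + c*y^2 with b^2 - 4ac = D,
where reduced means |b| <= a <= c, with b >= 0 whenever |b| = a or a = c, and primitive means gcd(a, b, c) = 1.
Reduced forces 3a^2 <= |D| = 4664, so 1 <= a <= 39; b must have the parity of D, and c = (b^2 - D)/(4a) must be an integer >= a.
Enumerate a = 1..39, b in [-a, a]:
  a=1: (1, 0, 1166)  [1]
  a=2: (2, 0, 583)  [1]
  a=3: (3, -2, 389), (3, 2, 389)  [2]
  a=4: none
  a=5: (5, -4, 234), (5, 4, 234)  [2]
  a=6: (6, -4, 195), (6, 4, 195)  [2]
  a=7..8: none
  a=9: (9, -4, 130), (9, 4, 130)  [2]
  a=10: (10, -4, 117), (10, 4, 117)  [2]
  a=11: (11, 0, 106)  [1]
  a=12: none
  a=13: (13, -4, 90), (13, 4, 90)  [2]
  a=14: none
  a=15: (15, -14, 81), (15, -4, 78), (15, 4, 78), (15, 14, 81)  [4]
  a=16..17: none
  a=18: (18, -4, 65), (18, 4, 65)  [2]
  a=19..21: none
  a=22: (22, 0, 53)  [1]
  a=23..24: none
  a=25: (25, -6, 47), (25, 6, 47)  [2]
  a=26: (26, -4, 45), (26, 4, 45)  [2]
  a=27: (27, -14, 45), (27, 14, 45)  [2]
  a=28: none
  a=29: (29, -18, 43), (29, 18, 43)  [2]
  a=30: (30, -16, 41), (30, -4, 39), (30, 4, 39), (30, 16, 41)  [4]
  a=31..32: none
  a=33: (33, -22, 39), (33, 22, 39)  [2]
  a=34..39: none
Total reduced forms: 1 + 1 + 2 + 2 + 2 + 2 + 2 + 1 + 2 + 4 + 2 + 1 + 2 + 2 + 2 + 2 + 4 + 2 = 36
h = 36

36


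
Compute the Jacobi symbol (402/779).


Compute (402/779) via quadratic reciprocity:
  pull out 2: (2/779) = -1  (since 779 mod 8 = 3)
  reciprocity: (201/779) -> +(779/201)
  reduce: (176/201)
  pull out 2: (2/201) = +1  (since 201 mod 8 = 1)
  pull out 2: (2/201) = +1  (since 201 mod 8 = 1)
  pull out 2: (2/201) = +1  (since 201 mod 8 = 1)
  pull out 2: (2/201) = +1  (since 201 mod 8 = 1)
  reciprocity: (11/201) -> +(201/11)
  reduce: (3/11)
  reciprocity: (3/11) -> -(11/3)
  reduce: (2/3)
  pull out 2: (2/3) = -1  (since 3 mod 8 = 3)
  (1/3) = 1
Product of signs = -1

-1


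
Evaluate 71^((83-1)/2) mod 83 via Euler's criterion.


p = 83 is prime and the exponent is (p-1)/2 = 41, so by Euler's criterion 71^41 = (71/83) = +1 or -1 mod 83.
Compute by square-and-multiply:
  41 = 32 + 8 + 1 (binary 101001)
  Repeated squaring mod 83: 71^1 = 71, 71^2 = 61, 71^4 = 69, 71^8 = 30, 71^16 = 70, 71^32 = 3
  71^41 = 71^32 * 71^8 * 71^1 = 3 * 30 * 71 mod 83
    3 * 30 = 90 = 7 mod 83
    7 * 71 = 497 = 82 mod 83
  71^41 = 82 mod 83
Result 82 = p - 1 = -1 mod 83: 71 is a quadratic non-residue mod 83. As a residue in [0, p-1] the value is 82.
71^41 mod 83 = 82

82


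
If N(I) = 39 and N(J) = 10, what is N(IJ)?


N(IJ) = N(I) * N(J)
= 39 * 10
= 390

390


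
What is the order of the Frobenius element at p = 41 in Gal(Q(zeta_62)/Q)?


The Frobenius at p in Gal(Q(zeta_n)/Q) = (Z/nZ)* is the class of p, so its order is ord_62(41), the smallest k >= 1 with 41^k = 1 mod 62.
n = 62 = 2 * 31, phi(62) = 30; the order divides phi(n).
Divisors of 30: 1, 2, 3, 5, 6, 10, 15, 30
Repeated squaring mod 62: 41^1 = 41, 41^2 = 7, 41^4 = 49, 41^8 = 45, 41^16 = 41
Test divisors in increasing order:
  k=1: 41^1 = 41 mod 62
  k=2: 41^2 = 7 mod 62
  k=3: 41^3 = 7 * 41 = 39 mod 62
  k=5: 41^5 = 49 * 41 = 25 mod 62
  k=6: 41^6 = 49 * 7 = 33 mod 62
  k=10: 41^10 = 45 * 7 = 5 mod 62
  k=15: 41^15 = 45 * 49 * 7 * 41 = 1 mod 62  <- first divisor giving 1
Order = 15

15


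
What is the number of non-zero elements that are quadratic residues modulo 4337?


For prime p, the number of non-zero quadratic residues is (p-1)/2.
= (4337-1)/2
= 2168

2168


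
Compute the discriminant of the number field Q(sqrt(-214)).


For K = Q(sqrt(d)) with d squarefree: disc(K) = d if d = 1 mod 4, and disc(K) = 4d if d = 2 or 3 mod 4.
Here d = -214, and d mod 4 = 2.
d = 2 mod 4, not 1 (O_K = Z[sqrt(d)]), so disc(K) = 4d = 4 * (-214) = -856

-856


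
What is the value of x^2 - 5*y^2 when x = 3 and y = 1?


x^2 - d*y^2
= 3^2 - 5*1^2
= 9 - 5
= 4

4


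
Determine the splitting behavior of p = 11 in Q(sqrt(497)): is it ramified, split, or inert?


K = Q(sqrt(497)). Since d mod 4 = 1, disc(K) = 497.
Check p | disc: 497 mod 11 = 2.
p does not divide disc. Compute Legendre symbol (d/p):
2^((11-1)/2) mod 11 = -1
(d/p) = -1, so p is inert: (p) stays prime with e=1, f=2, g=1.
Therefore p is inert.

inert


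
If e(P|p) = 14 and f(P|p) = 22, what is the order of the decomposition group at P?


|D_P| = e * f
= 14 * 22
= 308

308


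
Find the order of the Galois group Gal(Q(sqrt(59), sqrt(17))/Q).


The 2 square roots of distinct primes are multiplicatively independent over Q,
so [K:Q] = 2^2 and Gal(K/Q) is isomorphic to (Z/2Z)^2.
|Gal| = 2^2 = 4

4


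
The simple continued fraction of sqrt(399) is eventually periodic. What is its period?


Run the CF algorithm for sqrt(399).
a_0 = floor(sqrt(399)) = 19; set m_0=0, q_0=1.
Recurrence: m' = q*a - m,  q' = (d - m'^2)/q,  a' = floor((a_0 + m')/q').
  step 1: m=19, q=38, a=1
  step 2: m=19, q=1, a=38
a_2 = 2*a_0 = 38, so the period closes here.
sqrt(399) = [19; 1, 38]
Period length = 2

2


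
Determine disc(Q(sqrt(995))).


For K = Q(sqrt(d)) with d squarefree: disc(K) = d if d = 1 mod 4, and disc(K) = 4d if d = 2 or 3 mod 4.
Here d = 995, and d mod 4 = 3.
d = 3 mod 4, not 1 (O_K = Z[sqrt(d)]), so disc(K) = 4d = 4 * (995) = 3980

3980


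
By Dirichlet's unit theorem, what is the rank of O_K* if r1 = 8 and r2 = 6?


By Dirichlet's unit theorem:
rank = r1 + r2 - 1
= 8 + 6 - 1
= 13

13


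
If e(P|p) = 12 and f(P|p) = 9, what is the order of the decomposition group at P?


|D_P| = e * f
= 12 * 9
= 108

108


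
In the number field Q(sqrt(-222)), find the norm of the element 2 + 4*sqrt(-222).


N(a + b*sqrt(d)) = a^2 - d*b^2
= (2)^2 - (-222)*(4)^2
= 4 + 3552
= 3556

3556


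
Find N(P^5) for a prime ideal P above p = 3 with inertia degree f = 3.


N(P^a) = p^(a*f)
= 3^(5*3)
= 3^15
= 14348907

14348907


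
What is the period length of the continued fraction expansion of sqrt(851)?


Run the CF algorithm for sqrt(851).
a_0 = floor(sqrt(851)) = 29; set m_0=0, q_0=1.
Recurrence: m' = q*a - m,  q' = (d - m'^2)/q,  a' = floor((a_0 + m')/q').
  step 1: m=29, q=10, a=5
  step 2: m=21, q=41, a=1
  step 3: m=20, q=11, a=4
  step 4: m=24, q=25, a=2
  step 5: m=26, q=7, a=7
  step 6: m=23, q=46, a=1
  step 7: m=23, q=7, a=7
  step 8: m=26, q=25, a=2
  step 9: m=24, q=11, a=4
  step 10: m=20, q=41, a=1
  step 11: m=21, q=10, a=5
  step 12: m=29, q=1, a=58
a_12 = 2*a_0 = 58, so the period closes here.
sqrt(851) = [29; 5, 1, 4, 2, 7, 1, 7, 2, 4, 1, 5, 58]
Period length = 12

12


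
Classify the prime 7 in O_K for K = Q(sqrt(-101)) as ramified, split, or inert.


K = Q(sqrt(-101)). Since d mod 4 = 3, disc(K) = -404.
Check p | disc: -404 mod 7 = 2.
p does not divide disc. Compute Legendre symbol (d/p):
4^((7-1)/2) mod 7 = 1
(d/p) = 1, so p splits: (p) = P*P' with e=1, f=1, g=2.
Therefore p is split.

split


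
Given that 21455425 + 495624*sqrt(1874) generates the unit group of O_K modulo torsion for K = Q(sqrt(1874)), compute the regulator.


epsilon = 21455425 + 495624*sqrt(1874)
= 4.2911e+07
R = ln(4.2911e+07)
= 17.5746

17.5746


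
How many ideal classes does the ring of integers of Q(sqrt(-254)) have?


K = Q(sqrt(-254)). d mod 4 = 2, so D = disc(K) = 4d = -1016
h(K) equals the number of primitive reduced positive-definite forms (a, b, c) = a*x^2 + b*x*y + c*y^2 with b^2 - 4ac = D,
where reduced means |b| <= a <= c, with b >= 0 whenever |b| = a or a = c, and primitive means gcd(a, b, c) = 1.
Reduced forces 3a^2 <= |D| = 1016, so 1 <= a <= 18; b must have the parity of D, and c = (b^2 - D)/(4a) must be an integer >= a.
Enumerate a = 1..18, b in [-a, a]:
  a=1: (1, 0, 254)  [1]
  a=2: (2, 0, 127)  [1]
  a=3: (3, -2, 85), (3, 2, 85)  [2]
  a=4: none
  a=5: (5, -2, 51), (5, 2, 51)  [2]
  a=6: (6, -4, 43), (6, 4, 43)  [2]
  a=7..8: none
  a=9: (9, -8, 30), (9, 8, 30)  [2]
  a=10: (10, -8, 27), (10, 8, 27)  [2]
  a=11..14: none
  a=15: (15, -8, 18), (15, -2, 17), (15, 2, 17), (15, 8, 18)  [4]
  a=16..18: none
Total reduced forms: 1 + 1 + 2 + 2 + 2 + 2 + 2 + 4 = 16
h = 16

16


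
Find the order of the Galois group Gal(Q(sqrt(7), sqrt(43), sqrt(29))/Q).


The 3 square roots of distinct primes are multiplicatively independent over Q,
so [K:Q] = 2^3 and Gal(K/Q) is isomorphic to (Z/2Z)^3.
|Gal| = 2^3 = 8

8


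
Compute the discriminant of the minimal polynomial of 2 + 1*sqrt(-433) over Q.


The element 2 + 1*sqrt(-433) has minimal polynomial:
x^2 - 4*x + 437
Discriminant = (-4)^2 - 4*(437)
= 16 - 1748
= -1732

-1732


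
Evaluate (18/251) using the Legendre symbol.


p = 251 is prime, so compute (18/251) with the reciprocity algorithm (Jacobi-symbol steps: pull out 2s via (2/n), flip via reciprocity, reduce):
  pull out 2: (2/251) = -1  (since 251 mod 8 = 3)
  reciprocity: (9/251) -> +(251/9)
  reduce: (8/9)
  pull out 2: (2/9) = +1  (since 9 mod 8 = 1)
  pull out 2: (2/9) = +1  (since 9 mod 8 = 1)
  pull out 2: (2/9) = +1  (since 9 mod 8 = 1)
  (1/9) = 1
Product of signs = -1
(18/251) = -1

-1


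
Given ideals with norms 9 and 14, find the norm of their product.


N(IJ) = N(I) * N(J)
= 9 * 14
= 126

126


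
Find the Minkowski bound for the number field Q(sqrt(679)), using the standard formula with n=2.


d = 679, d mod 4 = 3, so disc(K) = 4d = 2716; |disc(K)| = 2716
Real quadratic field, so n = 2, s = r2 = 0, r1 = 2
M = (n!/n^n) * (4/pi)^s * sqrt(|disc(K)|) = (2!/2^2) * (4/pi)^0 * sqrt(2716)
= 0.5 * 1.000000 * 52.115257
= 26.0576

26.0576


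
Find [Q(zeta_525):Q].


The degree equals Euler's totient phi(525).
525 = 3 * 5^2 * 7
phi(525) = 240

240


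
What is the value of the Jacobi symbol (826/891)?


Compute (826/891) via quadratic reciprocity:
  pull out 2: (2/891) = -1  (since 891 mod 8 = 3)
  reciprocity: (413/891) -> +(891/413)
  reduce: (65/413)
  reciprocity: (65/413) -> +(413/65)
  reduce: (23/65)
  reciprocity: (23/65) -> +(65/23)
  reduce: (19/23)
  reciprocity: (19/23) -> -(23/19)
  reduce: (4/19)
  pull out 2: (2/19) = -1  (since 19 mod 8 = 3)
  pull out 2: (2/19) = -1  (since 19 mod 8 = 3)
  (1/19) = 1
Product of signs = 1

1


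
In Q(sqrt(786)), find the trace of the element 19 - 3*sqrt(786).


Tr(a + b*sqrt(d)) = (a + b*sqrt(d)) + (a - b*sqrt(d)) = 2a
= 2 * (19)
= 38

38


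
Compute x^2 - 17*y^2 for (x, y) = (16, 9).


x^2 - d*y^2
= 16^2 - 17*9^2
= 256 - 1377
= -1121

-1121


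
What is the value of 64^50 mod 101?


p = 101 is prime and the exponent is (p-1)/2 = 50, so by Euler's criterion 64^50 = (64/101) = +1 or -1 mod 101.
Compute by square-and-multiply:
  50 = 32 + 16 + 2 (binary 110010)
  Repeated squaring mod 101: 64^1 = 64, 64^2 = 56, 64^4 = 5, 64^8 = 25, 64^16 = 19, 64^32 = 58
  64^50 = 64^32 * 64^16 * 64^2 = 58 * 19 * 56 mod 101
    58 * 19 = 1102 = 92 mod 101
    92 * 56 = 5152 = 1 mod 101
  64^50 = 1 mod 101
Result 1: 64 is a quadratic residue mod 101.
64^50 mod 101 = 1

1


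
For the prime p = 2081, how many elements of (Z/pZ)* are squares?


For prime p, the number of non-zero quadratic residues is (p-1)/2.
= (2081-1)/2
= 1040

1040


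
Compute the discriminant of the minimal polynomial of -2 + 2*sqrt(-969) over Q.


The element -2 + 2*sqrt(-969) has minimal polynomial:
x^2 + 4*x + 3880
Discriminant = (4)^2 - 4*(3880)
= 16 - 15520
= -15504

-15504


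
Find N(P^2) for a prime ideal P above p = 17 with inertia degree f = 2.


N(P^a) = p^(a*f)
= 17^(2*2)
= 17^4
= 83521

83521


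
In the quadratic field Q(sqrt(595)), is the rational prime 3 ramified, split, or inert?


K = Q(sqrt(595)). Since d mod 4 = 3, disc(K) = 2380.
Check p | disc: 2380 mod 3 = 1.
p does not divide disc. Compute Legendre symbol (d/p):
1^((3-1)/2) mod 3 = 1
(d/p) = 1, so p splits: (p) = P*P' with e=1, f=1, g=2.
Therefore p is split.

split


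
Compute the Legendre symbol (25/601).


p = 601 is prime, so compute (25/601) with the reciprocity algorithm (Jacobi-symbol steps: pull out 2s via (2/n), flip via reciprocity, reduce):
  reciprocity: (25/601) -> +(601/25)
  reduce: (1/25)
  (1/25) = 1
Product of signs = 1
(25/601) = 1

1


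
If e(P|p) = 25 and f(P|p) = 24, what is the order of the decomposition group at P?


|D_P| = e * f
= 25 * 24
= 600

600


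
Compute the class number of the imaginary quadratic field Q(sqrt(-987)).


K = Q(sqrt(-987)). d mod 4 = 1, so D = disc(K) = d = -987
h(K) equals the number of primitive reduced positive-definite forms (a, b, c) = a*x^2 + b*x*y + c*y^2 with b^2 - 4ac = D,
where reduced means |b| <= a <= c, with b >= 0 whenever |b| = a or a = c, and primitive means gcd(a, b, c) = 1.
Reduced forces 3a^2 <= |D| = 987, so 1 <= a <= 18; b must have the parity of D, and c = (b^2 - D)/(4a) must be an integer >= a.
Enumerate a = 1..18, b in [-a, a]:
  a=1: (1, 1, 247)  [1]
  a=2: none
  a=3: (3, 3, 83)  [1]
  a=4..6: none
  a=7: (7, 7, 37)  [1]
  a=8..10: none
  a=11: (11, -5, 23), (11, 5, 23)  [2]
  a=12: none
  a=13: (13, -1, 19), (13, 1, 19)  [2]
  a=14..16: none
  a=17: (17, 13, 17)  [1]
  a=18: none
Total reduced forms: 1 + 1 + 1 + 2 + 2 + 1 = 8
h = 8

8


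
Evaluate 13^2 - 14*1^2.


x^2 - d*y^2
= 13^2 - 14*1^2
= 169 - 14
= 155

155


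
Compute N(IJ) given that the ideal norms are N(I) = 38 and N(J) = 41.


N(IJ) = N(I) * N(J)
= 38 * 41
= 1558

1558


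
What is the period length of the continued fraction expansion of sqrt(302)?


Run the CF algorithm for sqrt(302).
a_0 = floor(sqrt(302)) = 17; set m_0=0, q_0=1.
Recurrence: m' = q*a - m,  q' = (d - m'^2)/q,  a' = floor((a_0 + m')/q').
  step 1: m=17, q=13, a=2
  step 2: m=9, q=17, a=1
  step 3: m=8, q=14, a=1
  step 4: m=6, q=19, a=1
  step 5: m=13, q=7, a=4
  step 6: m=15, q=11, a=2
  step 7: m=7, q=23, a=1
  step 8: m=16, q=2, a=16
  step 9: m=16, q=23, a=1
  step 10: m=7, q=11, a=2
  step 11: m=15, q=7, a=4
  step 12: m=13, q=19, a=1
  step 13: m=6, q=14, a=1
  step 14: m=8, q=17, a=1
  step 15: m=9, q=13, a=2
  step 16: m=17, q=1, a=34
a_16 = 2*a_0 = 34, so the period closes here.
sqrt(302) = [17; 2, 1, 1, 1, 4, 2, 1, 16, 1, 2, 4, 1, 1, 1, 2, 34]
Period length = 16

16


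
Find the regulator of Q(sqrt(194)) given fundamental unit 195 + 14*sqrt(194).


epsilon = 195 + 14*sqrt(194)
= 389.9974
R = ln(389.9974)
= 5.9661

5.9661


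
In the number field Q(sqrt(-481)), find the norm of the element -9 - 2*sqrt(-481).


N(a + b*sqrt(d)) = a^2 - d*b^2
= (-9)^2 - (-481)*(-2)^2
= 81 + 1924
= 2005

2005


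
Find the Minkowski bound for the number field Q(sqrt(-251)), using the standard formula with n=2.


d = -251, d mod 4 = 1, so disc(K) = d = -251; |disc(K)| = 251
Imaginary quadratic field, so n = 2, s = r2 = 1, r1 = 0
M = (n!/n^n) * (4/pi)^s * sqrt(|disc(K)|) = (2!/2^2) * (4/pi)^1 * sqrt(251)
= 0.5 * 1.273240 * 15.842980
= 10.0860

10.0860


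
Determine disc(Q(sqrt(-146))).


For K = Q(sqrt(d)) with d squarefree: disc(K) = d if d = 1 mod 4, and disc(K) = 4d if d = 2 or 3 mod 4.
Here d = -146, and d mod 4 = 2.
d = 2 mod 4, not 1 (O_K = Z[sqrt(d)]), so disc(K) = 4d = 4 * (-146) = -584

-584


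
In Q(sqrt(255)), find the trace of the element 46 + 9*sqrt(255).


Tr(a + b*sqrt(d)) = (a + b*sqrt(d)) + (a - b*sqrt(d)) = 2a
= 2 * (46)
= 92

92


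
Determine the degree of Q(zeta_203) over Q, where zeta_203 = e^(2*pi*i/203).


The degree equals Euler's totient phi(203).
203 = 7 * 29
phi(203) = 168

168


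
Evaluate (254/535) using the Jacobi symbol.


Compute (254/535) via quadratic reciprocity:
  pull out 2: (2/535) = +1  (since 535 mod 8 = 7)
  reciprocity: (127/535) -> -(535/127)
  reduce: (27/127)
  reciprocity: (27/127) -> -(127/27)
  reduce: (19/27)
  reciprocity: (19/27) -> -(27/19)
  reduce: (8/19)
  pull out 2: (2/19) = -1  (since 19 mod 8 = 3)
  pull out 2: (2/19) = -1  (since 19 mod 8 = 3)
  pull out 2: (2/19) = -1  (since 19 mod 8 = 3)
  (1/19) = 1
Product of signs = 1

1


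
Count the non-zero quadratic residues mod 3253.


For prime p, the number of non-zero quadratic residues is (p-1)/2.
= (3253-1)/2
= 1626

1626


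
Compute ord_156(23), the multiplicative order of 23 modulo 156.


We want ord_156(23), the smallest k >= 1 with 23^k = 1 mod 156.
n = 156 = 2^2 * 3 * 13, phi(156) = 48; the order divides phi(n).
Divisors of 48: 1, 2, 3, 4, 6, 8, 12, 16, 24, 48
Repeated squaring mod 156: 23^1 = 23, 23^2 = 61, 23^4 = 133, 23^8 = 61, 23^16 = 133, 23^32 = 61
Test divisors in increasing order:
  k=1: 23^1 = 23 mod 156
  k=2: 23^2 = 61 mod 156
  k=3: 23^3 = 61 * 23 = 155 mod 156
  k=4: 23^4 = 133 mod 156
  k=6: 23^6 = 133 * 61 = 1 mod 156  <- first divisor giving 1
Order = 6

6


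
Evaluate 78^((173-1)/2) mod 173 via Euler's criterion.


p = 173 is prime and the exponent is (p-1)/2 = 86, so by Euler's criterion 78^86 = (78/173) = +1 or -1 mod 173.
Compute by square-and-multiply:
  86 = 64 + 16 + 4 + 2 (binary 1010110)
  Repeated squaring mod 173: 78^1 = 78, 78^2 = 29, 78^4 = 149, 78^8 = 57, 78^16 = 135, 78^32 = 60, 78^64 = 140
  78^86 = 78^64 * 78^16 * 78^4 * 78^2 = 140 * 135 * 149 * 29 mod 173
    140 * 135 = 18900 = 43 mod 173
    43 * 149 = 6407 = 6 mod 173
    6 * 29 = 174 = 1 mod 173
  78^86 = 1 mod 173
Result 1: 78 is a quadratic residue mod 173.
78^86 mod 173 = 1

1


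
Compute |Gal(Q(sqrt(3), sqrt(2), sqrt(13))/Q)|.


The 3 square roots of distinct primes are multiplicatively independent over Q,
so [K:Q] = 2^3 and Gal(K/Q) is isomorphic to (Z/2Z)^3.
|Gal| = 2^3 = 8

8


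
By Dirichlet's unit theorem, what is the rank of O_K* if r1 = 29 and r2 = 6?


By Dirichlet's unit theorem:
rank = r1 + r2 - 1
= 29 + 6 - 1
= 34

34


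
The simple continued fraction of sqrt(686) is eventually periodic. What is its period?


Run the CF algorithm for sqrt(686).
a_0 = floor(sqrt(686)) = 26; set m_0=0, q_0=1.
Recurrence: m' = q*a - m,  q' = (d - m'^2)/q,  a' = floor((a_0 + m')/q').
  step 1: m=26, q=10, a=5
  step 2: m=24, q=11, a=4
  step 3: m=20, q=26, a=1
  step 4: m=6, q=25, a=1
  step 5: m=19, q=13, a=3
  step 6: m=20, q=22, a=2
  step 7: m=24, q=5, a=10
  step 8: m=26, q=2, a=26
  step 9: m=26, q=5, a=10
  step 10: m=24, q=22, a=2
  step 11: m=20, q=13, a=3
  step 12: m=19, q=25, a=1
  step 13: m=6, q=26, a=1
  step 14: m=20, q=11, a=4
  step 15: m=24, q=10, a=5
  step 16: m=26, q=1, a=52
a_16 = 2*a_0 = 52, so the period closes here.
sqrt(686) = [26; 5, 4, 1, 1, 3, 2, 10, 26, 10, 2, 3, 1, 1, 4, 5, 52]
Period length = 16

16


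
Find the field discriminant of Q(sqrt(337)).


For K = Q(sqrt(d)) with d squarefree: disc(K) = d if d = 1 mod 4, and disc(K) = 4d if d = 2 or 3 mod 4.
Here d = 337, and d mod 4 = 1.
d = 1 mod 4 (O_K = Z[(1+sqrt(d))/2]), so disc(K) = d = 337

337


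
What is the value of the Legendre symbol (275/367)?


p = 367 is prime, so compute (275/367) with the reciprocity algorithm (Jacobi-symbol steps: pull out 2s via (2/n), flip via reciprocity, reduce):
  reciprocity: (275/367) -> -(367/275)
  reduce: (92/275)
  pull out 2: (2/275) = -1  (since 275 mod 8 = 3)
  pull out 2: (2/275) = -1  (since 275 mod 8 = 3)
  reciprocity: (23/275) -> -(275/23)
  reduce: (22/23)
  pull out 2: (2/23) = +1  (since 23 mod 8 = 7)
  reciprocity: (11/23) -> -(23/11)
  reduce: (1/11)
  (1/11) = 1
Product of signs = -1
(275/367) = -1

-1


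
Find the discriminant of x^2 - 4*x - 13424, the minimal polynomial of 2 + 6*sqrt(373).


The element 2 + 6*sqrt(373) has minimal polynomial:
x^2 - 4*x - 13424
Discriminant = (-4)^2 - 4*(-13424)
= 16 + 53696
= 53712

53712


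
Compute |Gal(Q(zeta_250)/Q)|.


|Gal(Q(zeta_250)/Q)| = phi(250)
= 100

100


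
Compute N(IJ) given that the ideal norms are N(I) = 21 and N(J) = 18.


N(IJ) = N(I) * N(J)
= 21 * 18
= 378

378


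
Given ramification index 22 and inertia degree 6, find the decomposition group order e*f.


|D_P| = e * f
= 22 * 6
= 132

132


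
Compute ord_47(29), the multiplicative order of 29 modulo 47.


We want ord_47(29), the smallest k >= 1 with 29^k = 1 mod 47.
n = 47 = 47, phi(47) = 46; the order divides phi(n).
Divisors of 46: 1, 2, 23, 46
Repeated squaring mod 47: 29^1 = 29, 29^2 = 42, 29^4 = 25, 29^8 = 14, 29^16 = 8, 29^32 = 17
Test divisors in increasing order:
  k=1: 29^1 = 29 mod 47
  k=2: 29^2 = 42 mod 47
  k=23: 29^23 = 8 * 25 * 42 * 29 = 46 mod 47
  k=46: 29^46 = 17 * 14 * 25 * 42 = 1 mod 47  <- first divisor giving 1
Order = 46

46


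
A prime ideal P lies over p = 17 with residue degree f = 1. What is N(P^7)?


N(P^a) = p^(a*f)
= 17^(7*1)
= 17^7
= 410338673

410338673


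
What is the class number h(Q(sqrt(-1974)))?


K = Q(sqrt(-1974)). d mod 4 = 2, so D = disc(K) = 4d = -7896
h(K) equals the number of primitive reduced positive-definite forms (a, b, c) = a*x^2 + b*x*y + c*y^2 with b^2 - 4ac = D,
where reduced means |b| <= a <= c, with b >= 0 whenever |b| = a or a = c, and primitive means gcd(a, b, c) = 1.
Reduced forces 3a^2 <= |D| = 7896, so 1 <= a <= 51; b must have the parity of D, and c = (b^2 - D)/(4a) must be an integer >= a.
Enumerate a = 1..51, b in [-a, a]:
  a=1: (1, 0, 1974)  [1]
  a=2: (2, 0, 987)  [1]
  a=3: (3, 0, 658)  [1]
  a=4: none
  a=5: (5, -2, 395), (5, 2, 395)  [2]
  a=6: (6, 0, 329)  [1]
  a=7: (7, 0, 282)  [1]
  a=8..9: none
  a=10: (10, -8, 199), (10, 8, 199)  [2]
  a=11..13: none
  a=14: (14, 0, 141)  [1]
  a=15: (15, -12, 134), (15, 12, 134)  [2]
  a=16: none
  a=17: (17, -14, 119), (17, 14, 119)  [2]
  a=18..20: none
  a=21: (21, 0, 94)  [1]
  a=22: none
  a=23: (23, -4, 86), (23, 4, 86)  [2]
  a=24: none
  a=25: (25, -2, 79), (25, 2, 79)  [2]
  a=26..29: none
  a=30: (30, -12, 67), (30, 12, 67)  [2]
  a=31: (31, -28, 70), (31, 28, 70)  [2]
  a=32..33: none
  a=34: (34, -20, 61), (34, 20, 61)  [2]
  a=35: (35, -28, 62), (35, 28, 62)  [2]
  a=36..41: none
  a=42: (42, 0, 47)  [1]
  a=43: (43, -4, 46), (43, 4, 46)  [2]
  a=44..49: none
  a=50: (50, -48, 51), (50, 48, 51)  [2]
  a=51: none
Total reduced forms: 1 + 1 + 1 + 2 + 1 + 1 + 2 + 1 + 2 + 2 + 1 + 2 + 2 + 2 + 2 + 2 + 2 + 1 + 2 + 2 = 32
h = 32

32


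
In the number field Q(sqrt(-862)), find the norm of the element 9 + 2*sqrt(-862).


N(a + b*sqrt(d)) = a^2 - d*b^2
= (9)^2 - (-862)*(2)^2
= 81 + 3448
= 3529

3529


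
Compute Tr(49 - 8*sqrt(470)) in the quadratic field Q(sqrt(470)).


Tr(a + b*sqrt(d)) = (a + b*sqrt(d)) + (a - b*sqrt(d)) = 2a
= 2 * (49)
= 98

98


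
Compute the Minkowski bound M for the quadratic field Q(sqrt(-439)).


d = -439, d mod 4 = 1, so disc(K) = d = -439; |disc(K)| = 439
Imaginary quadratic field, so n = 2, s = r2 = 1, r1 = 0
M = (n!/n^n) * (4/pi)^s * sqrt(|disc(K)|) = (2!/2^2) * (4/pi)^1 * sqrt(439)
= 0.5 * 1.273240 * 20.952327
= 13.3387

13.3387


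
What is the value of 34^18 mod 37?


p = 37 is prime and the exponent is (p-1)/2 = 18, so by Euler's criterion 34^18 = (34/37) = +1 or -1 mod 37.
Compute by square-and-multiply:
  18 = 16 + 2 (binary 10010)
  Repeated squaring mod 37: 34^1 = 34, 34^2 = 9, 34^4 = 7, 34^8 = 12, 34^16 = 33
  34^18 = 34^16 * 34^2 = 33 * 9 mod 37
    33 * 9 = 297 = 1 mod 37
  34^18 = 1 mod 37
Result 1: 34 is a quadratic residue mod 37.
34^18 mod 37 = 1

1


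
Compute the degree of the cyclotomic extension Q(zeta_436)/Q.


The degree equals Euler's totient phi(436).
436 = 2^2 * 109
phi(436) = 216

216


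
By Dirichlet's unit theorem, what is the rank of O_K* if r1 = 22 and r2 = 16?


By Dirichlet's unit theorem:
rank = r1 + r2 - 1
= 22 + 16 - 1
= 37

37


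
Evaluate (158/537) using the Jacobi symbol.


Compute (158/537) via quadratic reciprocity:
  pull out 2: (2/537) = +1  (since 537 mod 8 = 1)
  reciprocity: (79/537) -> +(537/79)
  reduce: (63/79)
  reciprocity: (63/79) -> -(79/63)
  reduce: (16/63)
  pull out 2: (2/63) = +1  (since 63 mod 8 = 7)
  pull out 2: (2/63) = +1  (since 63 mod 8 = 7)
  pull out 2: (2/63) = +1  (since 63 mod 8 = 7)
  pull out 2: (2/63) = +1  (since 63 mod 8 = 7)
  (1/63) = 1
Product of signs = -1

-1


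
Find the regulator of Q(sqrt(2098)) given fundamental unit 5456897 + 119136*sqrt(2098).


epsilon = 5456897 + 119136*sqrt(2098)
= 1.0914e+07
R = ln(1.0914e+07)
= 16.2055

16.2055


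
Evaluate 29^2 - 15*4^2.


x^2 - d*y^2
= 29^2 - 15*4^2
= 841 - 240
= 601

601


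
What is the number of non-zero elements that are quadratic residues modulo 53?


For prime p, the number of non-zero quadratic residues is (p-1)/2.
= (53-1)/2
= 26

26


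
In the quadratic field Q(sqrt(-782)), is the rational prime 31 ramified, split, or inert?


K = Q(sqrt(-782)). Since d mod 4 = 2, disc(K) = -3128.
Check p | disc: -3128 mod 31 = 3.
p does not divide disc. Compute Legendre symbol (d/p):
24^((31-1)/2) mod 31 = -1
(d/p) = -1, so p is inert: (p) stays prime with e=1, f=2, g=1.
Therefore p is inert.

inert


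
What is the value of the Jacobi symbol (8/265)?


Compute (8/265) via quadratic reciprocity:
  pull out 2: (2/265) = +1  (since 265 mod 8 = 1)
  pull out 2: (2/265) = +1  (since 265 mod 8 = 1)
  pull out 2: (2/265) = +1  (since 265 mod 8 = 1)
  (1/265) = 1
Product of signs = 1

1


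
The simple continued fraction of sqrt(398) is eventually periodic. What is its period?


Run the CF algorithm for sqrt(398).
a_0 = floor(sqrt(398)) = 19; set m_0=0, q_0=1.
Recurrence: m' = q*a - m,  q' = (d - m'^2)/q,  a' = floor((a_0 + m')/q').
  step 1: m=19, q=37, a=1
  step 2: m=18, q=2, a=18
  step 3: m=18, q=37, a=1
  step 4: m=19, q=1, a=38
a_4 = 2*a_0 = 38, so the period closes here.
sqrt(398) = [19; 1, 18, 1, 38]
Period length = 4

4


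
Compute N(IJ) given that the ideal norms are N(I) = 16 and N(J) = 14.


N(IJ) = N(I) * N(J)
= 16 * 14
= 224

224


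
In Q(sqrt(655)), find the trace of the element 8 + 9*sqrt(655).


Tr(a + b*sqrt(d)) = (a + b*sqrt(d)) + (a - b*sqrt(d)) = 2a
= 2 * (8)
= 16

16


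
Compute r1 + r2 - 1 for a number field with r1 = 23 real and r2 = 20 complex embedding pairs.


By Dirichlet's unit theorem:
rank = r1 + r2 - 1
= 23 + 20 - 1
= 42

42


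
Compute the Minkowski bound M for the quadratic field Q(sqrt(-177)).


d = -177, d mod 4 = 3, so disc(K) = 4d = -708; |disc(K)| = 708
Imaginary quadratic field, so n = 2, s = r2 = 1, r1 = 0
M = (n!/n^n) * (4/pi)^s * sqrt(|disc(K)|) = (2!/2^2) * (4/pi)^1 * sqrt(708)
= 0.5 * 1.273240 * 26.608269
= 16.9394

16.9394


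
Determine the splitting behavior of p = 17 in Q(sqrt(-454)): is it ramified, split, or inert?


K = Q(sqrt(-454)). Since d mod 4 = 2, disc(K) = -1816.
Check p | disc: -1816 mod 17 = 3.
p does not divide disc. Compute Legendre symbol (d/p):
5^((17-1)/2) mod 17 = -1
(d/p) = -1, so p is inert: (p) stays prime with e=1, f=2, g=1.
Therefore p is inert.

inert


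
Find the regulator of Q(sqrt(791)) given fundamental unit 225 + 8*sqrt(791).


epsilon = 225 + 8*sqrt(791)
= 449.9978
R = ln(449.9978)
= 6.1092

6.1092


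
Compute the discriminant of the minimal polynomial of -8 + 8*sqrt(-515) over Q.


The element -8 + 8*sqrt(-515) has minimal polynomial:
x^2 + 16*x + 33024
Discriminant = (16)^2 - 4*(33024)
= 256 - 132096
= -131840

-131840


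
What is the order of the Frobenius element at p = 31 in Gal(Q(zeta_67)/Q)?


The Frobenius at p in Gal(Q(zeta_n)/Q) = (Z/nZ)* is the class of p, so its order is ord_67(31), the smallest k >= 1 with 31^k = 1 mod 67.
n = 67 = 67, phi(67) = 66; the order divides phi(n).
Divisors of 66: 1, 2, 3, 6, 11, 22, 33, 66
Repeated squaring mod 67: 31^1 = 31, 31^2 = 23, 31^4 = 60, 31^8 = 49, 31^16 = 56, 31^32 = 54, 31^64 = 35
Test divisors in increasing order:
  k=1: 31^1 = 31 mod 67
  k=2: 31^2 = 23 mod 67
  k=3: 31^3 = 23 * 31 = 43 mod 67
  k=6: 31^6 = 60 * 23 = 40 mod 67
  k=11: 31^11 = 49 * 23 * 31 = 30 mod 67
  k=22: 31^22 = 56 * 60 * 23 = 29 mod 67
  k=33: 31^33 = 54 * 31 = 66 mod 67
  k=66: 31^66 = 35 * 23 = 1 mod 67  <- first divisor giving 1
Order = 66

66


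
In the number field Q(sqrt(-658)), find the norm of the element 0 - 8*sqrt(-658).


N(a + b*sqrt(d)) = a^2 - d*b^2
= (0)^2 - (-658)*(-8)^2
= 0 + 42112
= 42112

42112


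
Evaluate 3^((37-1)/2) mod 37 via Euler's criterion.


p = 37 is prime and the exponent is (p-1)/2 = 18, so by Euler's criterion 3^18 = (3/37) = +1 or -1 mod 37.
Compute by square-and-multiply:
  18 = 16 + 2 (binary 10010)
  Repeated squaring mod 37: 3^1 = 3, 3^2 = 9, 3^4 = 7, 3^8 = 12, 3^16 = 33
  3^18 = 3^16 * 3^2 = 33 * 9 mod 37
    33 * 9 = 297 = 1 mod 37
  3^18 = 1 mod 37
Result 1: 3 is a quadratic residue mod 37.
3^18 mod 37 = 1

1


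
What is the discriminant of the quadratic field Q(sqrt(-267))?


For K = Q(sqrt(d)) with d squarefree: disc(K) = d if d = 1 mod 4, and disc(K) = 4d if d = 2 or 3 mod 4.
Here d = -267, and d mod 4 = 1.
d = 1 mod 4 (O_K = Z[(1+sqrt(d))/2]), so disc(K) = d = -267

-267


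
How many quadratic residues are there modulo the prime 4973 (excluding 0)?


For prime p, the number of non-zero quadratic residues is (p-1)/2.
= (4973-1)/2
= 2486

2486


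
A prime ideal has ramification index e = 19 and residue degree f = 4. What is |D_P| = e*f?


|D_P| = e * f
= 19 * 4
= 76

76


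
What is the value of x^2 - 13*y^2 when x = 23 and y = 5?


x^2 - d*y^2
= 23^2 - 13*5^2
= 529 - 325
= 204

204


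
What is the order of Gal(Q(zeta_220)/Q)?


|Gal(Q(zeta_220)/Q)| = phi(220)
= 80

80


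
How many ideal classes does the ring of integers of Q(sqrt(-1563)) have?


K = Q(sqrt(-1563)). d mod 4 = 1, so D = disc(K) = d = -1563
h(K) equals the number of primitive reduced positive-definite forms (a, b, c) = a*x^2 + b*x*y + c*y^2 with b^2 - 4ac = D,
where reduced means |b| <= a <= c, with b >= 0 whenever |b| = a or a = c, and primitive means gcd(a, b, c) = 1.
Reduced forces 3a^2 <= |D| = 1563, so 1 <= a <= 22; b must have the parity of D, and c = (b^2 - D)/(4a) must be an integer >= a.
Enumerate a = 1..22, b in [-a, a]:
  a=1: (1, 1, 391)  [1]
  a=2: none
  a=3: (3, 3, 131)  [1]
  a=4..12: none
  a=13: (13, -7, 31), (13, 7, 31)  [2]
  a=14..16: none
  a=17: (17, -1, 23), (17, 1, 23)  [2]
  a=18..22: none
Total reduced forms: 1 + 1 + 2 + 2 = 6
h = 6

6


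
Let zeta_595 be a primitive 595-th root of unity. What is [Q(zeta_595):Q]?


The degree equals Euler's totient phi(595).
595 = 5 * 7 * 17
phi(595) = 384

384


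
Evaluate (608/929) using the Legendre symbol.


p = 929 is prime, so compute (608/929) with the reciprocity algorithm (Jacobi-symbol steps: pull out 2s via (2/n), flip via reciprocity, reduce):
  pull out 2: (2/929) = +1  (since 929 mod 8 = 1)
  pull out 2: (2/929) = +1  (since 929 mod 8 = 1)
  pull out 2: (2/929) = +1  (since 929 mod 8 = 1)
  pull out 2: (2/929) = +1  (since 929 mod 8 = 1)
  pull out 2: (2/929) = +1  (since 929 mod 8 = 1)
  reciprocity: (19/929) -> +(929/19)
  reduce: (17/19)
  reciprocity: (17/19) -> +(19/17)
  reduce: (2/17)
  pull out 2: (2/17) = +1  (since 17 mod 8 = 1)
  (1/17) = 1
Product of signs = 1
(608/929) = 1

1


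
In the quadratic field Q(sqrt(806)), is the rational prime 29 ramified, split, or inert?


K = Q(sqrt(806)). Since d mod 4 = 2, disc(K) = 3224.
Check p | disc: 3224 mod 29 = 5.
p does not divide disc. Compute Legendre symbol (d/p):
23^((29-1)/2) mod 29 = 1
(d/p) = 1, so p splits: (p) = P*P' with e=1, f=1, g=2.
Therefore p is split.

split


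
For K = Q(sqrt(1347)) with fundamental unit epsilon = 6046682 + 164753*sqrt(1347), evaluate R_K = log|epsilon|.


epsilon = 6046682 + 164753*sqrt(1347)
= 1.2093e+07
R = ln(1.2093e+07)
= 16.3082

16.3082


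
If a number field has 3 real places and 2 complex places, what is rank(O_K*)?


By Dirichlet's unit theorem:
rank = r1 + r2 - 1
= 3 + 2 - 1
= 4

4


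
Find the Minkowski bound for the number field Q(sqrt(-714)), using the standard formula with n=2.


d = -714, d mod 4 = 2, so disc(K) = 4d = -2856; |disc(K)| = 2856
Imaginary quadratic field, so n = 2, s = r2 = 1, r1 = 0
M = (n!/n^n) * (4/pi)^s * sqrt(|disc(K)|) = (2!/2^2) * (4/pi)^1 * sqrt(2856)
= 0.5 * 1.273240 * 53.441557
= 34.0220

34.0220


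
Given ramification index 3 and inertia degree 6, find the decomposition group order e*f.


|D_P| = e * f
= 3 * 6
= 18

18


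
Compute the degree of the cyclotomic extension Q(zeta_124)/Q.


The degree equals Euler's totient phi(124).
124 = 2^2 * 31
phi(124) = 60

60


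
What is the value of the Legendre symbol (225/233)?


p = 233 is prime, so compute (225/233) with the reciprocity algorithm (Jacobi-symbol steps: pull out 2s via (2/n), flip via reciprocity, reduce):
  reciprocity: (225/233) -> +(233/225)
  reduce: (8/225)
  pull out 2: (2/225) = +1  (since 225 mod 8 = 1)
  pull out 2: (2/225) = +1  (since 225 mod 8 = 1)
  pull out 2: (2/225) = +1  (since 225 mod 8 = 1)
  (1/225) = 1
Product of signs = 1
(225/233) = 1

1


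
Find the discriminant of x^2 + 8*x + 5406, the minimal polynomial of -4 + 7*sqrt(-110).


The element -4 + 7*sqrt(-110) has minimal polynomial:
x^2 + 8*x + 5406
Discriminant = (8)^2 - 4*(5406)
= 64 - 21624
= -21560

-21560


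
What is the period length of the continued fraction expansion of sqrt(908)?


Run the CF algorithm for sqrt(908).
a_0 = floor(sqrt(908)) = 30; set m_0=0, q_0=1.
Recurrence: m' = q*a - m,  q' = (d - m'^2)/q,  a' = floor((a_0 + m')/q').
  step 1: m=30, q=8, a=7
  step 2: m=26, q=29, a=1
  step 3: m=3, q=31, a=1
  step 4: m=28, q=4, a=14
  step 5: m=28, q=31, a=1
  step 6: m=3, q=29, a=1
  step 7: m=26, q=8, a=7
  step 8: m=30, q=1, a=60
a_8 = 2*a_0 = 60, so the period closes here.
sqrt(908) = [30; 7, 1, 1, 14, 1, 1, 7, 60]
Period length = 8

8


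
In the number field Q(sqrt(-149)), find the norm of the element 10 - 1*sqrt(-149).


N(a + b*sqrt(d)) = a^2 - d*b^2
= (10)^2 - (-149)*(-1)^2
= 100 + 149
= 249

249


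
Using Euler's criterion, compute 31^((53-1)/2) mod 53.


p = 53 is prime and the exponent is (p-1)/2 = 26, so by Euler's criterion 31^26 = (31/53) = +1 or -1 mod 53.
Compute by square-and-multiply:
  26 = 16 + 8 + 2 (binary 11010)
  Repeated squaring mod 53: 31^1 = 31, 31^2 = 7, 31^4 = 49, 31^8 = 16, 31^16 = 44
  31^26 = 31^16 * 31^8 * 31^2 = 44 * 16 * 7 mod 53
    44 * 16 = 704 = 15 mod 53
    15 * 7 = 105 = 52 mod 53
  31^26 = 52 mod 53
Result 52 = p - 1 = -1 mod 53: 31 is a quadratic non-residue mod 53. As a residue in [0, p-1] the value is 52.
31^26 mod 53 = 52

52
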